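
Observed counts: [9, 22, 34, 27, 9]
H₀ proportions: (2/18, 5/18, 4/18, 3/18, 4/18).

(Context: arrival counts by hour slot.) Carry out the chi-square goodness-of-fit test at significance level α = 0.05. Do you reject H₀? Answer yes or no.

reject H₀: yes

n = 101; E_i = n·p_i = [11.22, 28.06, 22.44, 16.83, 22.44]
χ² = (9−11.22)²/11.22 + (22−28.06)²/28.06 + (34−22.44)²/22.44 + (27−16.83)²/16.83 + (9−22.44)²/22.44 = 21.8901
df = 4
p-value (upper-tail) = 0.00021
At α=0.05: p < α → reject H₀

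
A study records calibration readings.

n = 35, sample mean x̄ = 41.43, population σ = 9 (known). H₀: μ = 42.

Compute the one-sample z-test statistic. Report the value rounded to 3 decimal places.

test statistic = -0.375

SE = σ/√n = 9/√35 = 1.5213
z = (x̄−μ₀)/SE = (41.43−42)/1.5213 = -0.3747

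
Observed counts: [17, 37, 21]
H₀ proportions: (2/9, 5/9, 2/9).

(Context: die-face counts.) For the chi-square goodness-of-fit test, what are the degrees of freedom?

df = k − 1 = 3 − 1 = 2

degrees of freedom = 2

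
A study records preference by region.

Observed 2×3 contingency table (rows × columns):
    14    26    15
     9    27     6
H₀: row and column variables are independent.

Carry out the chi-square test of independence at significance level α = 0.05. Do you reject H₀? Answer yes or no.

Row totals [55, 42], col totals [23, 53, 21], n=97
χ² = (14−13.04)²/13.04 + (26−30.05)²/30.05 + (15−11.91)²/11.91 + (9−9.96)²/9.96 + (27−22.95)²/22.95 + (6−9.09)²/9.09 = 3.2796
df = 2
p-value (upper-tail) = 0.19402
At α=0.05: p ≥ α → fail to reject H₀

reject H₀: no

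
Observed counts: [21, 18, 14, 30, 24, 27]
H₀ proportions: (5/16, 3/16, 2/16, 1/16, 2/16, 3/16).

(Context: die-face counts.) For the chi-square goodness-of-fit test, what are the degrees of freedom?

degrees of freedom = 5

df = k − 1 = 6 − 1 = 5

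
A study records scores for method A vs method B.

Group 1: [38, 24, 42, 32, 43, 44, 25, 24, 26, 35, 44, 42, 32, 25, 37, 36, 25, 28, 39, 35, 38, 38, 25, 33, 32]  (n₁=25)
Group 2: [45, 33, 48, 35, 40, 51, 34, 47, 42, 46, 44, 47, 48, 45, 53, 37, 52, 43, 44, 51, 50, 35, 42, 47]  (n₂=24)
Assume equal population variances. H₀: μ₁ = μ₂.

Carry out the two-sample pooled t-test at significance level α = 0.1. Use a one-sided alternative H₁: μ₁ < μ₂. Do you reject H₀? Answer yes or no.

reject H₀: yes

x̄₁=33.680, s₁=6.866, n₁=25
x̄₂=44.125, s₂=5.900, n₂=24
s_p² = [24·6.866² + 23·5.900²]/47 = 41.1078
SE = √(s_p²·(1/25+1/24)) = 1.8322
t = (33.680−44.125)/1.8322 = -5.7006
df = 47
p-value (one-sided, H₁ less) = 0.00000
At α=0.1: p < α → reject H₀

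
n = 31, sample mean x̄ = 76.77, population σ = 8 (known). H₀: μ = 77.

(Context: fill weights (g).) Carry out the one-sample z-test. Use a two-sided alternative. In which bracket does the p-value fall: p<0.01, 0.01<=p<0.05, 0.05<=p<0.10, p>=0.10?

SE = σ/√n = 8/√31 = 1.4368
z = (x̄−μ₀)/SE = (76.77−77)/1.4368 = -0.1601
p-value (two-sided) = 0.87282
→ bracket: p>=0.10

p-value bracket: p>=0.10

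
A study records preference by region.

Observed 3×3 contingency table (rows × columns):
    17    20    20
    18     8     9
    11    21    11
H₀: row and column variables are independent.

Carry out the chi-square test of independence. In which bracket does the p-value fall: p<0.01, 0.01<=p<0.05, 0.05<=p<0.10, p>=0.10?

p-value bracket: 0.05<=p<0.10

Row totals [57, 35, 43], col totals [46, 49, 40], n=135
χ² = (17−19.42)²/19.42 + (20−20.69)²/20.69 + (20−16.89)²/16.89 + (18−11.93)²/11.93 + (8−12.70)²/12.70 + (9−10.37)²/10.37 + (11−14.65)²/14.65 + (21−15.61)²/15.61 + (11−12.74)²/12.74 = 8.9257
df = 4
p-value (upper-tail) = 0.06298
→ bracket: 0.05<=p<0.10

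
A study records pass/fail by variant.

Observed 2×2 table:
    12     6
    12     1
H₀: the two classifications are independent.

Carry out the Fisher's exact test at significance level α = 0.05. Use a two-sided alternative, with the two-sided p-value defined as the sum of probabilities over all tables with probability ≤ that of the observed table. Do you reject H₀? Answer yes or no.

Margins: r₁=18, r₂=13, c₁=24, c₂=7, n=31
p_obs = C(18,12)·C(13,12)/C(31,24); sum pmf over tables with pmf ≤ p_obs
p-value (two-sided) = 0.19116
At α=0.05: p ≥ α → fail to reject H₀

reject H₀: no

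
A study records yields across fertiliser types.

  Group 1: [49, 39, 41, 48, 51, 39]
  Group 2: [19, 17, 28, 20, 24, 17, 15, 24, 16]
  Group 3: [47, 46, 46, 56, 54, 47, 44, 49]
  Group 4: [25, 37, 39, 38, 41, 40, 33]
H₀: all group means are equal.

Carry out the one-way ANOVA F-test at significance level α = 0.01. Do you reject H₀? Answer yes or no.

Group means [44.50, 20.00, 48.62, 36.14], grand mean 36.300
SSB = Σnᵢ(x̄ᵢ−x̄)² = 4010.068; SSW = ΣΣ(x−x̄ᵢ)² = 612.232
MSB = 4010.068/3 = 1336.6893; MSW = 612.232/26 = 23.5474
F = MSB/MSW = 56.7659
df = (3, 26)
p-value (upper-tail) = 0.00000
At α=0.01: p < α → reject H₀

reject H₀: yes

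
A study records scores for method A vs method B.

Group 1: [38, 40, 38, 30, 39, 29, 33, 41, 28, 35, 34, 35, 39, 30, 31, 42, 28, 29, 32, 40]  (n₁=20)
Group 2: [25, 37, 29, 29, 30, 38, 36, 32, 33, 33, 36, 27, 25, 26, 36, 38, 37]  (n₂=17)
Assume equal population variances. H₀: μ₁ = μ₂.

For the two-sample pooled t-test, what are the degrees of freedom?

degrees of freedom = 35

df = n₁ + n₂ − 2 = 20 + 17 − 2 = 35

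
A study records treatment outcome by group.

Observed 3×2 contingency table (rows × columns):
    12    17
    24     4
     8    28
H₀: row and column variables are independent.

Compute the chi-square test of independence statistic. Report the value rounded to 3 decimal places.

test statistic = 26.065

Row totals [29, 28, 36], col totals [44, 49], n=93
χ² = (12−13.72)²/13.72 + (17−15.28)²/15.28 + (24−13.25)²/13.25 + (4−14.75)²/14.75 + (8−17.03)²/17.03 + (28−18.97)²/18.97 = 26.0654
df = 2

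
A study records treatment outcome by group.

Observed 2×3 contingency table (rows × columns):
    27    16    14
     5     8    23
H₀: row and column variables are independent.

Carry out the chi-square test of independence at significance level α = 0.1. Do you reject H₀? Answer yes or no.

reject H₀: yes

Row totals [57, 36], col totals [32, 24, 37], n=93
χ² = (27−19.61)²/19.61 + (16−14.71)²/14.71 + (14−22.68)²/22.68 + (5−12.39)²/12.39 + (8−9.29)²/9.29 + (23−14.32)²/14.32 = 16.0577
df = 2
p-value (upper-tail) = 0.00033
At α=0.1: p < α → reject H₀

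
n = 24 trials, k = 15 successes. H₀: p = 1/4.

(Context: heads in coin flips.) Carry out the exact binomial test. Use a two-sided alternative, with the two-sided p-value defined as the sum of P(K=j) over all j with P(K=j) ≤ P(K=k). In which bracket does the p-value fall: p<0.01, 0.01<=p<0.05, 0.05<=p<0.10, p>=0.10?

Exact binomial: n=24, k=15, p₀=1/4=0.2500
P(X=j) = C(n,j)·p₀^j·(1−p₀)^(n−j); p = Σ P(X=j) over j with P(X=j) ≤ P(X=15)
p-value (two-sided) = 0.00011
→ bracket: p<0.01

p-value bracket: p<0.01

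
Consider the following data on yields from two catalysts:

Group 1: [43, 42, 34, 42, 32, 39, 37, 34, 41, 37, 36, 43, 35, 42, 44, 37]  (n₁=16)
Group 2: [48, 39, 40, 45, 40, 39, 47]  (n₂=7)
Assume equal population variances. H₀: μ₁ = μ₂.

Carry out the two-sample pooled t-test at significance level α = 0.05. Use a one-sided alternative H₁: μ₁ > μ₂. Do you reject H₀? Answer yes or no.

x̄₁=38.625, s₁=3.845, n₁=16
x̄₂=42.571, s₂=3.952, n₂=7
s_p² = [15·3.845² + 6·3.952²]/21 = 15.0221
SE = √(s_p²·(1/16+1/7)) = 1.7564
t = (38.625−42.571)/1.7564 = -2.2469
df = 21
p-value (one-sided, H₁ greater) = 0.98224
At α=0.05: p ≥ α → fail to reject H₀

reject H₀: no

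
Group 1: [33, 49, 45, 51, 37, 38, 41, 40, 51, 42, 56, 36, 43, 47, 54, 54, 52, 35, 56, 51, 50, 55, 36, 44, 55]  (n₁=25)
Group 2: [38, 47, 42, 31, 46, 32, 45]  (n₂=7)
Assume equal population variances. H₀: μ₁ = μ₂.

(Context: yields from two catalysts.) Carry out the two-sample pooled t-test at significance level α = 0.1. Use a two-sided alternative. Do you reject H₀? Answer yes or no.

x̄₁=46.040, s₁=7.508, n₁=25
x̄₂=40.143, s₂=6.619, n₂=7
s_p² = [24·7.508² + 6·6.619²]/30 = 53.8606
SE = √(s_p²·(1/25+1/7)) = 3.1383
t = (46.040−40.143)/3.1383 = 1.8791
df = 30
p-value (two-sided) = 0.06998
At α=0.1: p < α → reject H₀

reject H₀: yes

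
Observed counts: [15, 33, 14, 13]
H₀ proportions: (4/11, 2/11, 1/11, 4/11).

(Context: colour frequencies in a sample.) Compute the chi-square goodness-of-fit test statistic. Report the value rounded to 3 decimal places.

test statistic = 48.053

n = 75; E_i = n·p_i = [27.27, 13.64, 6.82, 27.27]
χ² = (15−27.27)²/27.27 + (33−13.64)²/13.64 + (14−6.82)²/6.82 + (13−27.27)²/27.27 = 48.0533
df = 3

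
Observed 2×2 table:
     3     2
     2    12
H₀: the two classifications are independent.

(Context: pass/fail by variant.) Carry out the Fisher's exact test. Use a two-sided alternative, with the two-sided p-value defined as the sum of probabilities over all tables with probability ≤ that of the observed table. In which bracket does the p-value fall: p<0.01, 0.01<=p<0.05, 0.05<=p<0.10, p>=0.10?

Margins: r₁=5, r₂=14, c₁=5, c₂=14, n=19
p_obs = C(5,3)·C(14,2)/C(19,5); sum pmf over tables with pmf ≤ p_obs
p-value (two-sided) = 0.08437
→ bracket: 0.05<=p<0.10

p-value bracket: 0.05<=p<0.10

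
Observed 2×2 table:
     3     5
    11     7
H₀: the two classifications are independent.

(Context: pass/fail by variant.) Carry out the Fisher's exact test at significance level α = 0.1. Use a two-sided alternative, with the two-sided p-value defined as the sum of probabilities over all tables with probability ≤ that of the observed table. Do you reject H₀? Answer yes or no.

reject H₀: no

Margins: r₁=8, r₂=18, c₁=14, c₂=12, n=26
p_obs = C(8,3)·C(18,11)/C(26,14); sum pmf over tables with pmf ≤ p_obs
p-value (two-sided) = 0.40092
At α=0.1: p ≥ α → fail to reject H₀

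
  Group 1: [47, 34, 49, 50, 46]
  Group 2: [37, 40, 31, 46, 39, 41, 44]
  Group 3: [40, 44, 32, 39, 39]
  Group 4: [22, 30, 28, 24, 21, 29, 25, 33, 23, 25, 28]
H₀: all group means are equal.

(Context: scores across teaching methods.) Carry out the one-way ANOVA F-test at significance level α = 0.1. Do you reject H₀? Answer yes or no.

reject H₀: yes

Group means [45.20, 39.71, 38.80, 26.18], grand mean 35.214
SSB = Σnᵢ(x̄ᵢ−x̄)² = 1602.049; SSW = ΣΣ(x−x̄ᵢ)² = 522.665
MSB = 1602.049/3 = 534.0165; MSW = 522.665/24 = 21.7777
F = MSB/MSW = 24.5212
df = (3, 24)
p-value (upper-tail) = 0.00000
At α=0.1: p < α → reject H₀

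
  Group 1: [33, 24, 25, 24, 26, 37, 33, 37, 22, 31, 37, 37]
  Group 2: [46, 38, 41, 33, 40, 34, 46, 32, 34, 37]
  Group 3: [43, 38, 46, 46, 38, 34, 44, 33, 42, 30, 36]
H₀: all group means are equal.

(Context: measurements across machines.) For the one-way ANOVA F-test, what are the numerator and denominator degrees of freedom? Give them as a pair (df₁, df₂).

k = 3 groups, N = 33 total
df = (k−1, N−k) = (3−1, 33−3) = (2, 30)

degrees of freedom = [2, 30]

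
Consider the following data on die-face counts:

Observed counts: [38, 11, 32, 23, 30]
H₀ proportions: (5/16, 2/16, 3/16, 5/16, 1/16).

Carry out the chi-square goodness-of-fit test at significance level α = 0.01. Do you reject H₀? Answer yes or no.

reject H₀: yes

n = 134; E_i = n·p_i = [41.88, 16.75, 25.12, 41.88, 8.38]
χ² = (38−41.88)²/41.88 + (11−16.75)²/16.75 + (32−25.12)²/25.12 + (23−41.88)²/41.88 + (30−8.38)²/8.38 = 68.5592
df = 4
p-value (upper-tail) = 0.00000
At α=0.01: p < α → reject H₀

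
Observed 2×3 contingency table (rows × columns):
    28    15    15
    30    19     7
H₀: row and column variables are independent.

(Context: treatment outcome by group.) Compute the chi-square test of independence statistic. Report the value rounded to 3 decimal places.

test statistic = 3.415

Row totals [58, 56], col totals [58, 34, 22], n=114
χ² = (28−29.51)²/29.51 + (15−17.30)²/17.30 + (15−11.19)²/11.19 + (30−28.49)²/28.49 + (19−16.70)²/16.70 + (7−10.81)²/10.81 = 3.4146
df = 2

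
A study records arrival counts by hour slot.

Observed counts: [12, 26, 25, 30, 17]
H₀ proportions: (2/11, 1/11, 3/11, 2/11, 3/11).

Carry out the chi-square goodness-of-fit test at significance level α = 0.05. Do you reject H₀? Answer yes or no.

n = 110; E_i = n·p_i = [20.00, 10.00, 30.00, 20.00, 30.00]
χ² = (12−20.00)²/20.00 + (26−10.00)²/10.00 + (25−30.00)²/30.00 + (30−20.00)²/20.00 + (17−30.00)²/30.00 = 40.2667
df = 4
p-value (upper-tail) = 0.00000
At α=0.05: p < α → reject H₀

reject H₀: yes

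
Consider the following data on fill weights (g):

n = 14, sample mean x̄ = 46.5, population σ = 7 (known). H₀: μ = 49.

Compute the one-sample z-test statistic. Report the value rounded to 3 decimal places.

SE = σ/√n = 7/√14 = 1.8708
z = (x̄−μ₀)/SE = (46.5−49)/1.8708 = -1.3363

test statistic = -1.336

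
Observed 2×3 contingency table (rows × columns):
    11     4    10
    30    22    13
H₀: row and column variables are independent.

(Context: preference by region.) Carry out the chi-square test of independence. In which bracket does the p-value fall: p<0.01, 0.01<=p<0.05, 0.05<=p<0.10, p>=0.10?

p-value bracket: 0.05<=p<0.10

Row totals [25, 65], col totals [41, 26, 23], n=90
χ² = (11−11.39)²/11.39 + (4−7.22)²/7.22 + (10−6.39)²/6.39 + (30−29.61)²/29.61 + (22−18.78)²/18.78 + (13−16.61)²/16.61 = 4.8350
df = 2
p-value (upper-tail) = 0.08914
→ bracket: 0.05<=p<0.10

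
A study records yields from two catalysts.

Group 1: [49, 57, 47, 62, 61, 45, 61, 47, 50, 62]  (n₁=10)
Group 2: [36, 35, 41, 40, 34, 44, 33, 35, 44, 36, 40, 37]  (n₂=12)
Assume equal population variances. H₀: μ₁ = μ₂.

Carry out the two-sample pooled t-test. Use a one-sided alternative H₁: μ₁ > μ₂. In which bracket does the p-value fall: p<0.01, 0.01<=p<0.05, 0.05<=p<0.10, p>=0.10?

x̄₁=54.100, s₁=7.109, n₁=10
x̄₂=37.917, s₂=3.777, n₂=12
s_p² = [9·7.109² + 11·3.777²]/20 = 30.5908
SE = √(s_p²·(1/10+1/12)) = 2.3682
t = (54.100−37.917)/2.3682 = 6.8336
df = 20
p-value (one-sided, H₁ greater) = 0.00000
→ bracket: p<0.01

p-value bracket: p<0.01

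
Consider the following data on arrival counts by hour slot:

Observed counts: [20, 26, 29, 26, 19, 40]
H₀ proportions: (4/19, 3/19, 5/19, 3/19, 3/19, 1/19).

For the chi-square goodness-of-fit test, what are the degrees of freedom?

df = k − 1 = 6 − 1 = 5

degrees of freedom = 5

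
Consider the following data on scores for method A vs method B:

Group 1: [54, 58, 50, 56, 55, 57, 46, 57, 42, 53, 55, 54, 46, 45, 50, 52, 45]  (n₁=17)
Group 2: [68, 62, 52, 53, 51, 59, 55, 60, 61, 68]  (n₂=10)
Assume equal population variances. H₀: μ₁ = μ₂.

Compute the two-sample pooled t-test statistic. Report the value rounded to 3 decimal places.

x̄₁=51.471, s₁=5.014, n₁=17
x̄₂=58.900, s₂=6.154, n₂=10
s_p² = [16·5.014² + 9·6.154²]/25 = 29.7254
SE = √(s_p²·(1/17+1/10)) = 2.1728
t = (51.471−58.900)/2.1728 = -3.4193
df = 25

test statistic = -3.419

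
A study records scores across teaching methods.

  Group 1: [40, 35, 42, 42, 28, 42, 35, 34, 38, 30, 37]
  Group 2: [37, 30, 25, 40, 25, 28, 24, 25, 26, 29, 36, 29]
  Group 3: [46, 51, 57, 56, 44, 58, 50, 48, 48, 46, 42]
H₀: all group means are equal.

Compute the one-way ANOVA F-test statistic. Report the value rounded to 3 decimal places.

Group means [36.64, 29.50, 49.64], grand mean 38.324
SSB = Σnᵢ(x̄ᵢ−x̄)² = 2373.350; SSW = ΣΣ(x−x̄ᵢ)² = 834.091
MSB = 2373.350/2 = 1186.6751; MSW = 834.091/31 = 26.9062
F = MSB/MSW = 44.1042
df = (2, 31)

test statistic = 44.104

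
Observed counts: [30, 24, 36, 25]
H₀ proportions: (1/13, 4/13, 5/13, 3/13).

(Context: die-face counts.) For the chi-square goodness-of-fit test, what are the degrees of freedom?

df = k − 1 = 4 − 1 = 3

degrees of freedom = 3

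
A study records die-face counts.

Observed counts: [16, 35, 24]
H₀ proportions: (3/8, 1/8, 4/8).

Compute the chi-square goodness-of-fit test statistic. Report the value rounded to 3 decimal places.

test statistic = 80.129

n = 75; E_i = n·p_i = [28.12, 9.38, 37.50]
χ² = (16−28.12)²/28.12 + (35−9.38)²/9.38 + (24−37.50)²/37.50 = 80.1289
df = 2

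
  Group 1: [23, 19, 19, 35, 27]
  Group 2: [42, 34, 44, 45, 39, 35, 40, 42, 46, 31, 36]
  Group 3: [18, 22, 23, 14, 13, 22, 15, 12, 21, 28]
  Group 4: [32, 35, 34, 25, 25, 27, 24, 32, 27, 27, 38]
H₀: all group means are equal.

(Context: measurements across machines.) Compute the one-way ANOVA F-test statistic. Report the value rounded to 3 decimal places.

Group means [24.60, 39.45, 18.80, 29.64], grand mean 28.946
SSB = Σnᵢ(x̄ᵢ−x̄)² = 2343.819; SSW = ΣΣ(x−x̄ᵢ)² = 890.073
MSB = 2343.819/3 = 781.2731; MSW = 890.073/33 = 26.9719
F = MSB/MSW = 28.9662
df = (3, 33)

test statistic = 28.966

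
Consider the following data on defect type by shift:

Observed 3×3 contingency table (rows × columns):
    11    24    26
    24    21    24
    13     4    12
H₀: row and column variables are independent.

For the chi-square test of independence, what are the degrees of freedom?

df = (r−1)(c−1) = (3−1)·(3−1) = 4

degrees of freedom = 4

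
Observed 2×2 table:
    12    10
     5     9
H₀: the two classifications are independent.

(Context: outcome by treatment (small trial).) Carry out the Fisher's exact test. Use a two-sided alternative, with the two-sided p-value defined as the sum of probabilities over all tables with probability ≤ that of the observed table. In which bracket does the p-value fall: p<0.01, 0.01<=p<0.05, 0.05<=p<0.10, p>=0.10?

Margins: r₁=22, r₂=14, c₁=17, c₂=19, n=36
p_obs = C(22,12)·C(14,5)/C(36,17); sum pmf over tables with pmf ≤ p_obs
p-value (two-sided) = 0.32173
→ bracket: p>=0.10

p-value bracket: p>=0.10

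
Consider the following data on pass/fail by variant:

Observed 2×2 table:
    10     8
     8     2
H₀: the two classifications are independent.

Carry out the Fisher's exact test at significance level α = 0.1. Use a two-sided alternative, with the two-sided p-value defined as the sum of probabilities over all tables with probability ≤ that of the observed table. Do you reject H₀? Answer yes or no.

reject H₀: no

Margins: r₁=18, r₂=10, c₁=18, c₂=10, n=28
p_obs = C(18,10)·C(10,8)/C(28,18); sum pmf over tables with pmf ≤ p_obs
p-value (two-sided) = 0.24740
At α=0.1: p ≥ α → fail to reject H₀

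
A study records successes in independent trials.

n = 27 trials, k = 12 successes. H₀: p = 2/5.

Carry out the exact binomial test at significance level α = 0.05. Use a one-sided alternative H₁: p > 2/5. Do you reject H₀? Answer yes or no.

reject H₀: no

Exact binomial: n=27, k=12, p₀=2/5=0.4000
P(X≥12) from Σ C(n,i)·p₀^i·(1−p₀)^(n−i)
p-value (one-sided, H₁ greater) = 0.38727
At α=0.05: p ≥ α → fail to reject H₀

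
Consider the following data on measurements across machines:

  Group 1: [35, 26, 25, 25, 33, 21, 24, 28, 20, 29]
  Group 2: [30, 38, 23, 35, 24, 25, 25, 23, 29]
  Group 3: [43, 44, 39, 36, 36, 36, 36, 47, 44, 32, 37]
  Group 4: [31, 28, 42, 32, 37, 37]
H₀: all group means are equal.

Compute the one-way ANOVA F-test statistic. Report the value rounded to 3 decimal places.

test statistic = 13.803

Group means [26.60, 28.00, 39.09, 34.50], grand mean 32.083
SSB = Σnᵢ(x̄ᵢ−x̄)² = 1025.941; SSW = ΣΣ(x−x̄ᵢ)² = 792.809
MSB = 1025.941/3 = 341.9803; MSW = 792.809/32 = 24.7753
F = MSB/MSW = 13.8033
df = (3, 32)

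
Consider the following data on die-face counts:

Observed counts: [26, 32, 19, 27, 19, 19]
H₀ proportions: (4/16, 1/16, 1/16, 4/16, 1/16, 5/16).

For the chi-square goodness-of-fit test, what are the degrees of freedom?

df = k − 1 = 6 − 1 = 5

degrees of freedom = 5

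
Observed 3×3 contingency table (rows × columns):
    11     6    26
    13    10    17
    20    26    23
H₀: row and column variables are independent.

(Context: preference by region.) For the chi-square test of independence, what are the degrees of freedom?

degrees of freedom = 4

df = (r−1)(c−1) = (3−1)·(3−1) = 4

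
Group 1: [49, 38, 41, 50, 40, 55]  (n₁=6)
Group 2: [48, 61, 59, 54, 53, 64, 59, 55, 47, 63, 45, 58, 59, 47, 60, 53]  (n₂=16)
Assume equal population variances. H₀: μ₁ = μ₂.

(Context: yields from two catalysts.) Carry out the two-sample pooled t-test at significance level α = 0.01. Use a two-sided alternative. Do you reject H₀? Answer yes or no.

x̄₁=45.500, s₁=6.775, n₁=6
x̄₂=55.312, s₂=6.041, n₂=16
s_p² = [5·6.775² + 15·6.041²]/20 = 38.8469
SE = √(s_p²·(1/6+1/16)) = 2.9837
t = (45.500−55.312)/2.9837 = -3.2887
df = 20
p-value (two-sided) = 0.00367
At α=0.01: p < α → reject H₀

reject H₀: yes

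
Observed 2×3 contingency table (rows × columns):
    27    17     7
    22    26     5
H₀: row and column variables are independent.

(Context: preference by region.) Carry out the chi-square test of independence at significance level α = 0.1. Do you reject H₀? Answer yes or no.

reject H₀: no

Row totals [51, 53], col totals [49, 43, 12], n=104
χ² = (27−24.03)²/24.03 + (17−21.09)²/21.09 + (7−5.88)²/5.88 + (22−24.97)²/24.97 + (26−21.91)²/21.91 + (5−6.12)²/6.12 = 2.6898
df = 2
p-value (upper-tail) = 0.26057
At α=0.1: p ≥ α → fail to reject H₀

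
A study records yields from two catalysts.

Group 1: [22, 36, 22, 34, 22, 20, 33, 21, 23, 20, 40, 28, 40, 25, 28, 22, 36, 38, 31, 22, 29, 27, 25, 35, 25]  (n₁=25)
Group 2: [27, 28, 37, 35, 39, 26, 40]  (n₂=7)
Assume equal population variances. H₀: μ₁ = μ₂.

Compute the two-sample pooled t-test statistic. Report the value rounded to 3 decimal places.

x̄₁=28.160, s₁=6.600, n₁=25
x̄₂=33.143, s₂=5.984, n₂=7
s_p² = [24·6.600² + 6·5.984²]/30 = 42.0072
SE = √(s_p²·(1/25+1/7)) = 2.7715
t = (28.160−33.143)/2.7715 = -1.7979
df = 30

test statistic = -1.798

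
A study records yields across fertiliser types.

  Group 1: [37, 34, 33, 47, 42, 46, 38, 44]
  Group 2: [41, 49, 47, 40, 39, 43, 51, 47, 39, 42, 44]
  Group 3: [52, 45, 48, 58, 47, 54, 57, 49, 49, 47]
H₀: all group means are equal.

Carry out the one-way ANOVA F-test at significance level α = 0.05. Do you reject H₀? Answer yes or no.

reject H₀: yes

Group means [40.12, 43.82, 50.60], grand mean 45.138
SSB = Σnᵢ(x̄ᵢ−x̄)² = 518.537; SSW = ΣΣ(x−x̄ᵢ)² = 552.911
MSB = 518.537/2 = 259.2685; MSW = 552.911/26 = 21.2658
F = MSB/MSW = 12.1918
df = (2, 26)
p-value (upper-tail) = 0.00018
At α=0.05: p < α → reject H₀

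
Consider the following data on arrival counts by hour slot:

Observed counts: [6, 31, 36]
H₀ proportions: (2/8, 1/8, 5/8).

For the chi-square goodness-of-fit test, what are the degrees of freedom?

df = k − 1 = 3 − 1 = 2

degrees of freedom = 2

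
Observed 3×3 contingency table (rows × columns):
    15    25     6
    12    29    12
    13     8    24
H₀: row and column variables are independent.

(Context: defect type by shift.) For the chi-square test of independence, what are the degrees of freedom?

df = (r−1)(c−1) = (3−1)·(3−1) = 4

degrees of freedom = 4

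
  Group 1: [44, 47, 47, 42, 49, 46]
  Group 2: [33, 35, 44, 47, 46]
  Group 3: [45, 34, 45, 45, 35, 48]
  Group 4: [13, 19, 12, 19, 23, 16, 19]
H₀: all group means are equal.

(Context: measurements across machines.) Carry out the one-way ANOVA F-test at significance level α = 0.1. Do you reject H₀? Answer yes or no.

Group means [45.83, 41.00, 42.00, 17.29], grand mean 35.542
SSB = Σnᵢ(x̄ᵢ−x̄)² = 3367.696; SSW = ΣΣ(x−x̄ᵢ)² = 466.262
MSB = 3367.696/3 = 1122.5655; MSW = 466.262/20 = 23.3131
F = MSB/MSW = 48.1517
df = (3, 20)
p-value (upper-tail) = 0.00000
At α=0.1: p < α → reject H₀

reject H₀: yes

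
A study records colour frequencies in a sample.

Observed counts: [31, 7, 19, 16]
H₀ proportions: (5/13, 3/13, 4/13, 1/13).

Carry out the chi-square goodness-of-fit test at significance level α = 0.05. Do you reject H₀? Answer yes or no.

n = 73; E_i = n·p_i = [28.08, 16.85, 22.46, 5.62]
χ² = (31−28.08)²/28.08 + (7−16.85)²/16.85 + (19−22.46)²/22.46 + (16−5.62)²/5.62 = 25.7970
df = 3
p-value (upper-tail) = 0.00001
At α=0.05: p < α → reject H₀

reject H₀: yes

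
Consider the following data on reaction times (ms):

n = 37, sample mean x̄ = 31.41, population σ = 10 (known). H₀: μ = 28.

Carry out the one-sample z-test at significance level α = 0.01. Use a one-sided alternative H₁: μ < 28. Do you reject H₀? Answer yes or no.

SE = σ/√n = 10/√37 = 1.6440
z = (x̄−μ₀)/SE = (31.41−28)/1.6440 = 2.0742
p-value (one-sided, H₁ less) = 0.98097
At α=0.01: p ≥ α → fail to reject H₀

reject H₀: no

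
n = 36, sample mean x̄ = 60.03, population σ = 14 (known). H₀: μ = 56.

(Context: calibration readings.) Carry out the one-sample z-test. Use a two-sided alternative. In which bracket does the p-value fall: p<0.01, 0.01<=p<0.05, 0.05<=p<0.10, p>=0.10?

p-value bracket: 0.05<=p<0.10

SE = σ/√n = 14/√36 = 2.3333
z = (x̄−μ₀)/SE = (60.03−56)/2.3333 = 1.7271
p-value (two-sided) = 0.08414
→ bracket: 0.05<=p<0.10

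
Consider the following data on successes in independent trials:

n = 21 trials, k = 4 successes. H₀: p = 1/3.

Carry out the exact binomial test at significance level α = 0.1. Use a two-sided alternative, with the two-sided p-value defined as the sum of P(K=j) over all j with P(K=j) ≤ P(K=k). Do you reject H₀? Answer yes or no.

Exact binomial: n=21, k=4, p₀=1/3=0.3333
P(X=j) = C(n,j)·p₀^j·(1−p₀)^(n−j); p = Σ P(X=j) over j with P(X=j) ≤ P(X=4)
p-value (two-sided) = 0.24594
At α=0.1: p ≥ α → fail to reject H₀

reject H₀: no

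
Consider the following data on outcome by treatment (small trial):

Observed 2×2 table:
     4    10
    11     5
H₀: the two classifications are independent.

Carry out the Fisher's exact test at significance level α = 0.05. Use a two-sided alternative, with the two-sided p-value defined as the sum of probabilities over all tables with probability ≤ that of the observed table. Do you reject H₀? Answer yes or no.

reject H₀: no

Margins: r₁=14, r₂=16, c₁=15, c₂=15, n=30
p_obs = C(14,4)·C(16,11)/C(30,15); sum pmf over tables with pmf ≤ p_obs
p-value (two-sided) = 0.06560
At α=0.05: p ≥ α → fail to reject H₀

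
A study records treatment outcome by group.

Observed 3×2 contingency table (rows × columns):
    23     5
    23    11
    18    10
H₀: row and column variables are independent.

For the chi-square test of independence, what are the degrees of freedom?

degrees of freedom = 2

df = (r−1)(c−1) = (3−1)·(2−1) = 2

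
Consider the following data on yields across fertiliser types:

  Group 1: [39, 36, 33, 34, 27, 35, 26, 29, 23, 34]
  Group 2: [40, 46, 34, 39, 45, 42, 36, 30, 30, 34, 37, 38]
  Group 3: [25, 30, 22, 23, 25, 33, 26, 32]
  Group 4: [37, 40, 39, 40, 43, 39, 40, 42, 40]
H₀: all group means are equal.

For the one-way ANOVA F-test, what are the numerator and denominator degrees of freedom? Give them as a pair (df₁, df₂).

k = 4 groups, N = 39 total
df = (k−1, N−k) = (4−1, 39−4) = (3, 35)

degrees of freedom = [3, 35]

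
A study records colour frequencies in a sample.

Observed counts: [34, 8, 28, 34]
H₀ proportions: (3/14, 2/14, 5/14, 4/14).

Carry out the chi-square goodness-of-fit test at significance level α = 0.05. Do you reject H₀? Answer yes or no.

reject H₀: yes

n = 104; E_i = n·p_i = [22.29, 14.86, 37.14, 29.71]
χ² = (34−22.29)²/22.29 + (8−14.86)²/14.86 + (28−37.14)²/37.14 + (34−29.71)²/29.71 = 12.1910
df = 3
p-value (upper-tail) = 0.00676
At α=0.05: p < α → reject H₀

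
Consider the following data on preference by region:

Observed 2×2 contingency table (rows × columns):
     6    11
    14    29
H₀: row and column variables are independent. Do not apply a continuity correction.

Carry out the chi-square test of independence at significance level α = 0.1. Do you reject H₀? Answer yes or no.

Row totals [17, 43], col totals [20, 40], n=60
χ² = (6−5.67)²/5.67 + (11−11.33)²/11.33 + (14−14.33)²/14.33 + (29−28.67)²/28.67 = 0.0410
df = 1
p-value (upper-tail) = 0.83946
At α=0.1: p ≥ α → fail to reject H₀

reject H₀: no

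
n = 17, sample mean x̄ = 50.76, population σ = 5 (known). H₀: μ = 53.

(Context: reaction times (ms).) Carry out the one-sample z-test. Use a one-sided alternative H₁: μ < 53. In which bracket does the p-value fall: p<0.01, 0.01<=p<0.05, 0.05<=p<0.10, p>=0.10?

SE = σ/√n = 5/√17 = 1.2127
z = (x̄−μ₀)/SE = (50.76−53)/1.2127 = -1.8472
p-value (one-sided, H₁ less) = 0.03236
→ bracket: 0.01<=p<0.05

p-value bracket: 0.01<=p<0.05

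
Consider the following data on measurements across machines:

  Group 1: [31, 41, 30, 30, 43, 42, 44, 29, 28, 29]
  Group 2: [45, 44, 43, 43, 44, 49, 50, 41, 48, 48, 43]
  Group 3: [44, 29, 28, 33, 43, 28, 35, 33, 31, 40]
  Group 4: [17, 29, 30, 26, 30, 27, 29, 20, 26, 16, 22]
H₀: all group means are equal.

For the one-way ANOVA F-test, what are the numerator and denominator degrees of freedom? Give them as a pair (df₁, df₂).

degrees of freedom = [3, 38]

k = 4 groups, N = 42 total
df = (k−1, N−k) = (4−1, 42−4) = (3, 38)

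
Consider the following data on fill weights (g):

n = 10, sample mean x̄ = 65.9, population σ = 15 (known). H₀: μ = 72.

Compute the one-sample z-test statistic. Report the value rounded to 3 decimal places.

SE = σ/√n = 15/√10 = 4.7434
z = (x̄−μ₀)/SE = (65.9−72)/4.7434 = -1.2860

test statistic = -1.286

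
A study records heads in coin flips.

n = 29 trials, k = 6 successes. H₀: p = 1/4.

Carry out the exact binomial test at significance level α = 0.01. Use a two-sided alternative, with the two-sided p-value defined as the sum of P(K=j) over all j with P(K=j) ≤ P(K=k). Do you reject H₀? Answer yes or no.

Exact binomial: n=29, k=6, p₀=1/4=0.2500
P(X=j) = C(n,j)·p₀^j·(1−p₀)^(n−j); p = Σ P(X=j) over j with P(X=j) ≤ P(X=6)
p-value (two-sided) = 0.67430
At α=0.01: p ≥ α → fail to reject H₀

reject H₀: no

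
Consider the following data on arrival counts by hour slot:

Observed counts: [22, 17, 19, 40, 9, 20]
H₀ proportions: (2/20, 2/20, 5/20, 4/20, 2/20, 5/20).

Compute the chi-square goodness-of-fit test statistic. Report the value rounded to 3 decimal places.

test statistic = 27.205

n = 127; E_i = n·p_i = [12.70, 12.70, 31.75, 25.40, 12.70, 31.75]
χ² = (22−12.70)²/12.70 + (17−12.70)²/12.70 + (19−31.75)²/31.75 + (40−25.40)²/25.40 + (9−12.70)²/12.70 + (20−31.75)²/31.75 = 27.2047
df = 5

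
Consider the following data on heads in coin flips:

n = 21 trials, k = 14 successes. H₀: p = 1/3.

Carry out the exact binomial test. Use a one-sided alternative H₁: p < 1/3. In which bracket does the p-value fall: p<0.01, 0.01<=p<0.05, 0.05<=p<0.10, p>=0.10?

Exact binomial: n=21, k=14, p₀=1/3=0.3333
P(X≤14) from Σ C(n,i)·p₀^i·(1−p₀)^(n−i)
p-value (one-sided, H₁ less) = 0.99960
→ bracket: p>=0.10

p-value bracket: p>=0.10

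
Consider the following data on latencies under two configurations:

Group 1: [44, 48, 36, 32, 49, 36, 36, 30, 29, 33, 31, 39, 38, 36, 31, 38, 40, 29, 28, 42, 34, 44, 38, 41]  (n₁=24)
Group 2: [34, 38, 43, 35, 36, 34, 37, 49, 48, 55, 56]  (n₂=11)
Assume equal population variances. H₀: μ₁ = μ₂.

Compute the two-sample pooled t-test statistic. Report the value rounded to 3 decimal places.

test statistic = -2.245

x̄₁=36.750, s₁=5.907, n₁=24
x̄₂=42.273, s₂=8.392, n₂=11
s_p² = [23·5.907² + 10·8.392²]/33 = 45.6570
SE = √(s_p²·(1/24+1/11)) = 2.4603
t = (36.750−42.273)/2.4603 = -2.2447
df = 33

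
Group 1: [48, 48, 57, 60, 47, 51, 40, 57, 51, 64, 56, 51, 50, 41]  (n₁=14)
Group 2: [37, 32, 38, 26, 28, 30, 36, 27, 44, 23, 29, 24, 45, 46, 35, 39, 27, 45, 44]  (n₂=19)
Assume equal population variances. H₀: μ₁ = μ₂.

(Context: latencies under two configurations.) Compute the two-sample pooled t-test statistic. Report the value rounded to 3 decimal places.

test statistic = 6.527

x̄₁=51.500, s₁=6.791, n₁=14
x̄₂=34.474, s₂=7.820, n₂=19
s_p² = [13·6.791² + 18·7.820²]/31 = 54.8463
SE = √(s_p²·(1/14+1/19)) = 2.6085
t = (51.500−34.474)/2.6085 = 6.5273
df = 31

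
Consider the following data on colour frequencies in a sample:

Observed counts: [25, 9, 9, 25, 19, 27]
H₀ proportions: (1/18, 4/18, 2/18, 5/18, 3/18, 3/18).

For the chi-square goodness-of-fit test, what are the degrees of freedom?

degrees of freedom = 5

df = k − 1 = 6 − 1 = 5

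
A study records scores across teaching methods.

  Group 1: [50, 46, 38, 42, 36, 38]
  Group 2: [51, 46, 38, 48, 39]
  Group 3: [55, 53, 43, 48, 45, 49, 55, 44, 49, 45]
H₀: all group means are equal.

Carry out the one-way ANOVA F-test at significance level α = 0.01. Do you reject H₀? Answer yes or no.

reject H₀: no

Group means [41.67, 44.40, 48.60], grand mean 45.619
SSB = Σnᵢ(x̄ᵢ−x̄)² = 190.019; SSW = ΣΣ(x−x̄ᵢ)² = 456.933
MSB = 190.019/2 = 95.0095; MSW = 456.933/18 = 25.3852
F = MSB/MSW = 3.7427
df = (2, 18)
p-value (upper-tail) = 0.04373
At α=0.01: p ≥ α → fail to reject H₀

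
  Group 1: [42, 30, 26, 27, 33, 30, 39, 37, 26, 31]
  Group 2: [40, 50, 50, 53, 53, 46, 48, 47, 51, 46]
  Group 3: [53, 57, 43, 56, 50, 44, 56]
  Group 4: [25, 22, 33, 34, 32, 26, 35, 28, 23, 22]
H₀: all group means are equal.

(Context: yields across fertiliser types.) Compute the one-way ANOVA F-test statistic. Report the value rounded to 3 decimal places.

Group means [32.10, 48.40, 51.29, 28.00], grand mean 39.027
SSB = Σnᵢ(x̄ᵢ−x̄)² = 3626.244; SSW = ΣΣ(x−x̄ᵢ)² = 858.729
MSB = 3626.244/3 = 1208.7481; MSW = 858.729/33 = 26.0221
F = MSB/MSW = 46.4509
df = (3, 33)

test statistic = 46.451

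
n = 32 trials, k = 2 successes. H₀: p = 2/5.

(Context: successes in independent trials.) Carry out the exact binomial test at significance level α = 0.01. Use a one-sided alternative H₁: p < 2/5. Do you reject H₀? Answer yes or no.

Exact binomial: n=32, k=2, p₀=2/5=0.4000
P(X≤2) from Σ C(n,i)·p₀^i·(1−p₀)^(n−i)
p-value (one-sided, H₁ less) = 0.00002
At α=0.01: p < α → reject H₀

reject H₀: yes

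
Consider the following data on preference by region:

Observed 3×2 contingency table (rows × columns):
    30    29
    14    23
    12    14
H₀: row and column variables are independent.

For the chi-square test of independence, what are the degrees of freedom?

df = (r−1)(c−1) = (3−1)·(2−1) = 2

degrees of freedom = 2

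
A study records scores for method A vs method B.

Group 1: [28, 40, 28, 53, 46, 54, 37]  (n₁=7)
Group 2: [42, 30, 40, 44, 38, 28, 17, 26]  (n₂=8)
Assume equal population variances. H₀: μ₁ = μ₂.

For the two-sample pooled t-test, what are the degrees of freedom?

df = n₁ + n₂ − 2 = 7 + 8 − 2 = 13

degrees of freedom = 13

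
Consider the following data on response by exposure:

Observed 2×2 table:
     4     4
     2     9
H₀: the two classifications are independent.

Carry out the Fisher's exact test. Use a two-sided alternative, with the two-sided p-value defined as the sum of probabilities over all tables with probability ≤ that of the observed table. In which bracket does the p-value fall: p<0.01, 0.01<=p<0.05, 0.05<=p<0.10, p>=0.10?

p-value bracket: p>=0.10

Margins: r₁=8, r₂=11, c₁=6, c₂=13, n=19
p_obs = C(8,4)·C(11,2)/C(19,6); sum pmf over tables with pmf ≤ p_obs
p-value (two-sided) = 0.31889
→ bracket: p>=0.10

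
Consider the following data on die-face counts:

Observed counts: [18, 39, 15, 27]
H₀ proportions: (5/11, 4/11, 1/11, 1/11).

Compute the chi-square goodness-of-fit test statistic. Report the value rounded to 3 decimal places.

n = 99; E_i = n·p_i = [45.00, 36.00, 9.00, 9.00]
χ² = (18−45.00)²/45.00 + (39−36.00)²/36.00 + (15−9.00)²/9.00 + (27−9.00)²/9.00 = 56.4500
df = 3

test statistic = 56.450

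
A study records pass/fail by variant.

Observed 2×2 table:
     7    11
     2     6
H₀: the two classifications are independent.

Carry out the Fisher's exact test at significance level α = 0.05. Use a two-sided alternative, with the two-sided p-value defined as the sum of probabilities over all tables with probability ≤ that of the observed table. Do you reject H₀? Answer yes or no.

reject H₀: no

Margins: r₁=18, r₂=8, c₁=9, c₂=17, n=26
p_obs = C(18,7)·C(8,2)/C(26,9); sum pmf over tables with pmf ≤ p_obs
p-value (two-sided) = 0.66729
At α=0.05: p ≥ α → fail to reject H₀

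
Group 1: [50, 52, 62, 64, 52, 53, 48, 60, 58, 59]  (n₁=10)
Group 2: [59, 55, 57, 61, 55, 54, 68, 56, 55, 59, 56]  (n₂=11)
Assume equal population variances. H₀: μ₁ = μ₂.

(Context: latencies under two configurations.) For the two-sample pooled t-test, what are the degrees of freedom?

df = n₁ + n₂ − 2 = 10 + 11 − 2 = 19

degrees of freedom = 19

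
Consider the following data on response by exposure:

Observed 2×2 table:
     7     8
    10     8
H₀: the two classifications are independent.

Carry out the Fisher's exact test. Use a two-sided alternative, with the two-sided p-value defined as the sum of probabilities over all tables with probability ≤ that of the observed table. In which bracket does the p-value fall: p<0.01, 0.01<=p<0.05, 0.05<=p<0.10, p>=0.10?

p-value bracket: p>=0.10

Margins: r₁=15, r₂=18, c₁=17, c₂=16, n=33
p_obs = C(15,7)·C(18,10)/C(33,17); sum pmf over tables with pmf ≤ p_obs
p-value (two-sided) = 0.73186
→ bracket: p>=0.10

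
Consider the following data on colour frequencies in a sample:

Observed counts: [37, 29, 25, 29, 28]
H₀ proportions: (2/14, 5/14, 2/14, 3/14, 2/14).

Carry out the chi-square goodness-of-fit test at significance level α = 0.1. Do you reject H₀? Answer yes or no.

reject H₀: yes

n = 148; E_i = n·p_i = [21.14, 52.86, 21.14, 31.71, 21.14]
χ² = (37−21.14)²/21.14 + (29−52.86)²/52.86 + (25−21.14)²/21.14 + (29−31.71)²/31.71 + (28−21.14)²/21.14 = 25.8207
df = 4
p-value (upper-tail) = 0.00003
At α=0.1: p < α → reject H₀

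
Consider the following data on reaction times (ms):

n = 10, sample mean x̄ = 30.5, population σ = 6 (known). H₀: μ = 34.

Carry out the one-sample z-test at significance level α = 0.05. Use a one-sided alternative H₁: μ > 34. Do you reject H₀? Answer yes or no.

reject H₀: no

SE = σ/√n = 6/√10 = 1.8974
z = (x̄−μ₀)/SE = (30.5−34)/1.8974 = -1.8447
p-value (one-sided, H₁ greater) = 0.96746
At α=0.05: p ≥ α → fail to reject H₀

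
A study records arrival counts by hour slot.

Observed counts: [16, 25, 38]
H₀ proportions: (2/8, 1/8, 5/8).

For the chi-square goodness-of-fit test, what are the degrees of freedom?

degrees of freedom = 2

df = k − 1 = 3 − 1 = 2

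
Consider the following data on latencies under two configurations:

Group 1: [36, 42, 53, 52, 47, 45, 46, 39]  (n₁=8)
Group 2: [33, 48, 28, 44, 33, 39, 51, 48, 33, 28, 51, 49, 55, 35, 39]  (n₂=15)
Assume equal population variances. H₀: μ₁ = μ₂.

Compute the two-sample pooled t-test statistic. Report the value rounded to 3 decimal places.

test statistic = 1.144

x̄₁=45.000, s₁=5.904, n₁=8
x̄₂=40.933, s₂=9.027, n₂=15
s_p² = [7·5.904² + 14·9.027²]/21 = 65.9492
SE = √(s_p²·(1/8+1/15)) = 3.5553
t = (45.000−40.933)/3.5553 = 1.1438
df = 21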